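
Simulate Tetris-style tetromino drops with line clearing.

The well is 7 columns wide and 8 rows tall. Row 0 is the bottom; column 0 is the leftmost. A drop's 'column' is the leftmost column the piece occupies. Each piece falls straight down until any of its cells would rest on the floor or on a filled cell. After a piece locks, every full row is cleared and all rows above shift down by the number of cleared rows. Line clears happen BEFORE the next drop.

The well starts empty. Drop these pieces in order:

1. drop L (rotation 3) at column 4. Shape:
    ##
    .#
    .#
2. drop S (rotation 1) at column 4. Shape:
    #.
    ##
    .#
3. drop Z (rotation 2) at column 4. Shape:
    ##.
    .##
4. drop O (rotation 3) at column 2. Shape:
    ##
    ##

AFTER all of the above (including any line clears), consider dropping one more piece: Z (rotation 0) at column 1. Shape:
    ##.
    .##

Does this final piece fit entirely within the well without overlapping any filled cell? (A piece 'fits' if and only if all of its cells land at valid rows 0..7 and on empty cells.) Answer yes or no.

Drop 1: L rot3 at col 4 lands with bottom-row=0; cleared 0 line(s) (total 0); column heights now [0 0 0 0 3 3 0], max=3
Drop 2: S rot1 at col 4 lands with bottom-row=3; cleared 0 line(s) (total 0); column heights now [0 0 0 0 6 5 0], max=6
Drop 3: Z rot2 at col 4 lands with bottom-row=5; cleared 0 line(s) (total 0); column heights now [0 0 0 0 7 7 6], max=7
Drop 4: O rot3 at col 2 lands with bottom-row=0; cleared 0 line(s) (total 0); column heights now [0 0 2 2 7 7 6], max=7
Test piece Z rot0 at col 1 (width 3): heights before test = [0 0 2 2 7 7 6]; fits = True

Answer: yes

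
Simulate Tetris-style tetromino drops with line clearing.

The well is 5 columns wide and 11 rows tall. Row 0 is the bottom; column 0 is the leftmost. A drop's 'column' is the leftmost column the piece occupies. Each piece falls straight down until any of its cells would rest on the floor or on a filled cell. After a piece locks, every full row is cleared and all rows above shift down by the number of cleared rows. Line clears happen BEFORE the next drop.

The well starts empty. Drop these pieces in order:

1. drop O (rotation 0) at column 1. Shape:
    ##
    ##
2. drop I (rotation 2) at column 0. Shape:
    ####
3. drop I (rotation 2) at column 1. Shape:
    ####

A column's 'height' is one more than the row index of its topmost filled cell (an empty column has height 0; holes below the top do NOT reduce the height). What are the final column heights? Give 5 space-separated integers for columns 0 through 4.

Drop 1: O rot0 at col 1 lands with bottom-row=0; cleared 0 line(s) (total 0); column heights now [0 2 2 0 0], max=2
Drop 2: I rot2 at col 0 lands with bottom-row=2; cleared 0 line(s) (total 0); column heights now [3 3 3 3 0], max=3
Drop 3: I rot2 at col 1 lands with bottom-row=3; cleared 0 line(s) (total 0); column heights now [3 4 4 4 4], max=4

Answer: 3 4 4 4 4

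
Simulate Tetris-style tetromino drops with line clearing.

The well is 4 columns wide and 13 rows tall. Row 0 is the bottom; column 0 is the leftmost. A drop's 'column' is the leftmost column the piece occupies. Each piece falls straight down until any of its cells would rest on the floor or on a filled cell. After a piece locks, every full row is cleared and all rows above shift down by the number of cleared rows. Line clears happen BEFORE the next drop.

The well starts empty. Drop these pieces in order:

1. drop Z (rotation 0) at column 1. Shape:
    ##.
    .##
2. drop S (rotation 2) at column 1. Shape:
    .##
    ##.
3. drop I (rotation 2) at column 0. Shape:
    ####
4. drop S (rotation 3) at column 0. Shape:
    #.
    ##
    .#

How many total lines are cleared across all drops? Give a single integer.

Answer: 1

Derivation:
Drop 1: Z rot0 at col 1 lands with bottom-row=0; cleared 0 line(s) (total 0); column heights now [0 2 2 1], max=2
Drop 2: S rot2 at col 1 lands with bottom-row=2; cleared 0 line(s) (total 0); column heights now [0 3 4 4], max=4
Drop 3: I rot2 at col 0 lands with bottom-row=4; cleared 1 line(s) (total 1); column heights now [0 3 4 4], max=4
Drop 4: S rot3 at col 0 lands with bottom-row=3; cleared 0 line(s) (total 1); column heights now [6 5 4 4], max=6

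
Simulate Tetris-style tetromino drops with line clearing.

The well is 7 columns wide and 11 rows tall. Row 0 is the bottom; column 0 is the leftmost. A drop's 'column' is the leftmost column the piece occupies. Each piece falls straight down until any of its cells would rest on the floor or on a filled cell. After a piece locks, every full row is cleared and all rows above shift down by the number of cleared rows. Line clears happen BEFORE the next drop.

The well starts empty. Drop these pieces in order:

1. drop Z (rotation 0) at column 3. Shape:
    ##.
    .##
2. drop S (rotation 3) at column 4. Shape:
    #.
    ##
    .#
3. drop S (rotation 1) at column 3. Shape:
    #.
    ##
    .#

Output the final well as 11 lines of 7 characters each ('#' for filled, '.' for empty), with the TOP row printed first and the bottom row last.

Answer: .......
.......
.......
.......
...#...
...##..
....#..
....#..
....##.
...###.
....##.

Derivation:
Drop 1: Z rot0 at col 3 lands with bottom-row=0; cleared 0 line(s) (total 0); column heights now [0 0 0 2 2 1 0], max=2
Drop 2: S rot3 at col 4 lands with bottom-row=1; cleared 0 line(s) (total 0); column heights now [0 0 0 2 4 3 0], max=4
Drop 3: S rot1 at col 3 lands with bottom-row=4; cleared 0 line(s) (total 0); column heights now [0 0 0 7 6 3 0], max=7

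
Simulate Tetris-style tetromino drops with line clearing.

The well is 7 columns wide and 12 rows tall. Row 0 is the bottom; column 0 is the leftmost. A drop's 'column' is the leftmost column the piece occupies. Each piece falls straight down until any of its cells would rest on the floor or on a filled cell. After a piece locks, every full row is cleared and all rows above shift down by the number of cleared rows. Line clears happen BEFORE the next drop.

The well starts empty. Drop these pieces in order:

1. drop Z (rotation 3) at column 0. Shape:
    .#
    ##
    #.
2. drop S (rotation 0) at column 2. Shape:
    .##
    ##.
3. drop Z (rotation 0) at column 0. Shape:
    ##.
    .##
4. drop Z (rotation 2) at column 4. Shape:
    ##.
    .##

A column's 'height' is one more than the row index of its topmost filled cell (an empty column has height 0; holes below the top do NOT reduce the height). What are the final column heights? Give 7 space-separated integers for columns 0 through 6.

Drop 1: Z rot3 at col 0 lands with bottom-row=0; cleared 0 line(s) (total 0); column heights now [2 3 0 0 0 0 0], max=3
Drop 2: S rot0 at col 2 lands with bottom-row=0; cleared 0 line(s) (total 0); column heights now [2 3 1 2 2 0 0], max=3
Drop 3: Z rot0 at col 0 lands with bottom-row=3; cleared 0 line(s) (total 0); column heights now [5 5 4 2 2 0 0], max=5
Drop 4: Z rot2 at col 4 lands with bottom-row=1; cleared 0 line(s) (total 0); column heights now [5 5 4 2 3 3 2], max=5

Answer: 5 5 4 2 3 3 2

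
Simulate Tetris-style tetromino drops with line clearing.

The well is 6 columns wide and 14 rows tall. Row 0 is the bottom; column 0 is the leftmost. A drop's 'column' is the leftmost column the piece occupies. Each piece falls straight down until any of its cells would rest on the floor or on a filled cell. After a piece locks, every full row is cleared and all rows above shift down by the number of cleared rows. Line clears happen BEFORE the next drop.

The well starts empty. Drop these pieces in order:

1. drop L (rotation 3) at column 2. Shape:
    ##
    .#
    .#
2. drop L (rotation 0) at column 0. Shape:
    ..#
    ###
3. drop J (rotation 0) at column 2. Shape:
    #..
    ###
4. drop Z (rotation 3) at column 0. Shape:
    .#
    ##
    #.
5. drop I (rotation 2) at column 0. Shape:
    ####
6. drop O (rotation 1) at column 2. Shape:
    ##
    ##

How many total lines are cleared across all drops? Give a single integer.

Drop 1: L rot3 at col 2 lands with bottom-row=0; cleared 0 line(s) (total 0); column heights now [0 0 3 3 0 0], max=3
Drop 2: L rot0 at col 0 lands with bottom-row=3; cleared 0 line(s) (total 0); column heights now [4 4 5 3 0 0], max=5
Drop 3: J rot0 at col 2 lands with bottom-row=5; cleared 0 line(s) (total 0); column heights now [4 4 7 6 6 0], max=7
Drop 4: Z rot3 at col 0 lands with bottom-row=4; cleared 0 line(s) (total 0); column heights now [6 7 7 6 6 0], max=7
Drop 5: I rot2 at col 0 lands with bottom-row=7; cleared 0 line(s) (total 0); column heights now [8 8 8 8 6 0], max=8
Drop 6: O rot1 at col 2 lands with bottom-row=8; cleared 0 line(s) (total 0); column heights now [8 8 10 10 6 0], max=10

Answer: 0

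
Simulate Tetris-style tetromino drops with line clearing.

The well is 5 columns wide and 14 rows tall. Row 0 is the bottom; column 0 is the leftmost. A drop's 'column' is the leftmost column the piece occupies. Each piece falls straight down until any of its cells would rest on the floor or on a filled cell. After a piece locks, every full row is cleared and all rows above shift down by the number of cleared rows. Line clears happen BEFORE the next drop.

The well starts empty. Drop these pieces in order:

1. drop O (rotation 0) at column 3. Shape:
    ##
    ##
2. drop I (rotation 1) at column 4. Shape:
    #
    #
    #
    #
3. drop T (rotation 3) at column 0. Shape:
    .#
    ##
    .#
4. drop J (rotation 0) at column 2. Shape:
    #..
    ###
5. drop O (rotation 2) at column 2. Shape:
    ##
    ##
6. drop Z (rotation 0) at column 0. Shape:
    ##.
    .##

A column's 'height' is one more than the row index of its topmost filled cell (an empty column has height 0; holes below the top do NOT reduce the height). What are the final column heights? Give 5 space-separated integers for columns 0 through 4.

Drop 1: O rot0 at col 3 lands with bottom-row=0; cleared 0 line(s) (total 0); column heights now [0 0 0 2 2], max=2
Drop 2: I rot1 at col 4 lands with bottom-row=2; cleared 0 line(s) (total 0); column heights now [0 0 0 2 6], max=6
Drop 3: T rot3 at col 0 lands with bottom-row=0; cleared 0 line(s) (total 0); column heights now [2 3 0 2 6], max=6
Drop 4: J rot0 at col 2 lands with bottom-row=6; cleared 0 line(s) (total 0); column heights now [2 3 8 7 7], max=8
Drop 5: O rot2 at col 2 lands with bottom-row=8; cleared 0 line(s) (total 0); column heights now [2 3 10 10 7], max=10
Drop 6: Z rot0 at col 0 lands with bottom-row=10; cleared 0 line(s) (total 0); column heights now [12 12 11 10 7], max=12

Answer: 12 12 11 10 7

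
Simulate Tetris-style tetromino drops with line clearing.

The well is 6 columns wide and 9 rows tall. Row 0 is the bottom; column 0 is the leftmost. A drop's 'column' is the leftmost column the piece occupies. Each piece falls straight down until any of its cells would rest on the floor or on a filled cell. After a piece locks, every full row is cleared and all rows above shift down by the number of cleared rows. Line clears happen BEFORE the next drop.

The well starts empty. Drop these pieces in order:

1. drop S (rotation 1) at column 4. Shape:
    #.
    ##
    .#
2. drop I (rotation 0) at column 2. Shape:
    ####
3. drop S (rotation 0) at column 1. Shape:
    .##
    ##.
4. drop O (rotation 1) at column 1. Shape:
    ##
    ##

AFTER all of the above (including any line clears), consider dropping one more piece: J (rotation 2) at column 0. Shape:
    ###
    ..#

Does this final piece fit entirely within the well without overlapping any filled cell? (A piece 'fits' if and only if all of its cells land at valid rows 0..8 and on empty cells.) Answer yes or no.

Drop 1: S rot1 at col 4 lands with bottom-row=0; cleared 0 line(s) (total 0); column heights now [0 0 0 0 3 2], max=3
Drop 2: I rot0 at col 2 lands with bottom-row=3; cleared 0 line(s) (total 0); column heights now [0 0 4 4 4 4], max=4
Drop 3: S rot0 at col 1 lands with bottom-row=4; cleared 0 line(s) (total 0); column heights now [0 5 6 6 4 4], max=6
Drop 4: O rot1 at col 1 lands with bottom-row=6; cleared 0 line(s) (total 0); column heights now [0 8 8 6 4 4], max=8
Test piece J rot2 at col 0 (width 3): heights before test = [0 8 8 6 4 4]; fits = False

Answer: no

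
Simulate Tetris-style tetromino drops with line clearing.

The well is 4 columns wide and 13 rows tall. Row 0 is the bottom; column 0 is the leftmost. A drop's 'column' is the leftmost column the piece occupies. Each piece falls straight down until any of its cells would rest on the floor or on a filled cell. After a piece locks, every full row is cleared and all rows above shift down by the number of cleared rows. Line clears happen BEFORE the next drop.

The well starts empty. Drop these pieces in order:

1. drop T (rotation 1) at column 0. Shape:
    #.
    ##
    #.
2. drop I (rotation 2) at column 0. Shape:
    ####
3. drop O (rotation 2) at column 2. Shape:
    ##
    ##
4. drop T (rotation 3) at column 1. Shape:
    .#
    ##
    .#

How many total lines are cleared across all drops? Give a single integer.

Answer: 2

Derivation:
Drop 1: T rot1 at col 0 lands with bottom-row=0; cleared 0 line(s) (total 0); column heights now [3 2 0 0], max=3
Drop 2: I rot2 at col 0 lands with bottom-row=3; cleared 1 line(s) (total 1); column heights now [3 2 0 0], max=3
Drop 3: O rot2 at col 2 lands with bottom-row=0; cleared 1 line(s) (total 2); column heights now [2 0 1 1], max=2
Drop 4: T rot3 at col 1 lands with bottom-row=1; cleared 0 line(s) (total 2); column heights now [2 3 4 1], max=4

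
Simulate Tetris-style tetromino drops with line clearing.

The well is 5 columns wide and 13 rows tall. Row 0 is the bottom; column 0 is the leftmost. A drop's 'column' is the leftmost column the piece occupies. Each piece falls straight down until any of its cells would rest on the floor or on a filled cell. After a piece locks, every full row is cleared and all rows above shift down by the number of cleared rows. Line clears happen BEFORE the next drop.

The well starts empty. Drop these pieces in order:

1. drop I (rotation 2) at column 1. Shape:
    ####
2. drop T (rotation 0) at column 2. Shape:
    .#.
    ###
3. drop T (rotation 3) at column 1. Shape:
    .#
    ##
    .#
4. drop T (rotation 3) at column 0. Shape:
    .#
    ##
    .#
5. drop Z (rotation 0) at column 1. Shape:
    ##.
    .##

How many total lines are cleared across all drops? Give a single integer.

Drop 1: I rot2 at col 1 lands with bottom-row=0; cleared 0 line(s) (total 0); column heights now [0 1 1 1 1], max=1
Drop 2: T rot0 at col 2 lands with bottom-row=1; cleared 0 line(s) (total 0); column heights now [0 1 2 3 2], max=3
Drop 3: T rot3 at col 1 lands with bottom-row=2; cleared 0 line(s) (total 0); column heights now [0 4 5 3 2], max=5
Drop 4: T rot3 at col 0 lands with bottom-row=4; cleared 0 line(s) (total 0); column heights now [6 7 5 3 2], max=7
Drop 5: Z rot0 at col 1 lands with bottom-row=6; cleared 0 line(s) (total 0); column heights now [6 8 8 7 2], max=8

Answer: 0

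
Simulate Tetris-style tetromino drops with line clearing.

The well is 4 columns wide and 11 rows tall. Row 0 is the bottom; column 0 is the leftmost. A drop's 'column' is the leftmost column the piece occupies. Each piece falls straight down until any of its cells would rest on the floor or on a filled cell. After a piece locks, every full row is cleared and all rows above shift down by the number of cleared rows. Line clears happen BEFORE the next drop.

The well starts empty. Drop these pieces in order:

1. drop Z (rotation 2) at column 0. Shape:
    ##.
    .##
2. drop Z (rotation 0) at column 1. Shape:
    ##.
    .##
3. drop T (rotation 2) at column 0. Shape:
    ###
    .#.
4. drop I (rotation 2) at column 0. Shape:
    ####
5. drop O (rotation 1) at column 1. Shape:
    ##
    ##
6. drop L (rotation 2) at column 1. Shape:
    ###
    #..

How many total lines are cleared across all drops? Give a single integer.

Drop 1: Z rot2 at col 0 lands with bottom-row=0; cleared 0 line(s) (total 0); column heights now [2 2 1 0], max=2
Drop 2: Z rot0 at col 1 lands with bottom-row=1; cleared 1 line(s) (total 1); column heights now [0 2 2 0], max=2
Drop 3: T rot2 at col 0 lands with bottom-row=2; cleared 0 line(s) (total 1); column heights now [4 4 4 0], max=4
Drop 4: I rot2 at col 0 lands with bottom-row=4; cleared 1 line(s) (total 2); column heights now [4 4 4 0], max=4
Drop 5: O rot1 at col 1 lands with bottom-row=4; cleared 0 line(s) (total 2); column heights now [4 6 6 0], max=6
Drop 6: L rot2 at col 1 lands with bottom-row=6; cleared 0 line(s) (total 2); column heights now [4 8 8 8], max=8

Answer: 2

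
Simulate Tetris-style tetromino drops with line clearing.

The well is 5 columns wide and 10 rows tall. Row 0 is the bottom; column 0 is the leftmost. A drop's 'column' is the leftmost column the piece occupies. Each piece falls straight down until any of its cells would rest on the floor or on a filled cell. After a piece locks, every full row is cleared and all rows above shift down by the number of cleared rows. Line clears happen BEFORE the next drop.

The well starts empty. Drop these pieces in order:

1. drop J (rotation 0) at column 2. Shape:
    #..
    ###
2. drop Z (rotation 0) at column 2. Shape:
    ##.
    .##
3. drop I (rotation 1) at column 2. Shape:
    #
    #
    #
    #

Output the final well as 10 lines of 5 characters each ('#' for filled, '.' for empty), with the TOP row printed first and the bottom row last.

Answer: .....
.....
.....
..#..
..#..
..#..
..#..
..##.
..###
..###

Derivation:
Drop 1: J rot0 at col 2 lands with bottom-row=0; cleared 0 line(s) (total 0); column heights now [0 0 2 1 1], max=2
Drop 2: Z rot0 at col 2 lands with bottom-row=1; cleared 0 line(s) (total 0); column heights now [0 0 3 3 2], max=3
Drop 3: I rot1 at col 2 lands with bottom-row=3; cleared 0 line(s) (total 0); column heights now [0 0 7 3 2], max=7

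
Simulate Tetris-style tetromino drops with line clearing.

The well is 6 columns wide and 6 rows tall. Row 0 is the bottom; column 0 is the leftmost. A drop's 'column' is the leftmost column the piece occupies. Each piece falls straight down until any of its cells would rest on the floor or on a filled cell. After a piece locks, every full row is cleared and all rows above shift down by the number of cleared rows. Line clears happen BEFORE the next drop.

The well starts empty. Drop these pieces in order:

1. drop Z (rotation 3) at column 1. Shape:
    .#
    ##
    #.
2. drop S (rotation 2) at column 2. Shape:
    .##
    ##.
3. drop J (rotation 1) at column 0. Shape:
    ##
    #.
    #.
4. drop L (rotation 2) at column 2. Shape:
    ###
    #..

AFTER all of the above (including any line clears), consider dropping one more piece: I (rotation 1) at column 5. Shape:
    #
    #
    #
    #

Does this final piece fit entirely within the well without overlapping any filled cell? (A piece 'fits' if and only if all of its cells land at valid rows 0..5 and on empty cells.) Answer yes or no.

Answer: yes

Derivation:
Drop 1: Z rot3 at col 1 lands with bottom-row=0; cleared 0 line(s) (total 0); column heights now [0 2 3 0 0 0], max=3
Drop 2: S rot2 at col 2 lands with bottom-row=3; cleared 0 line(s) (total 0); column heights now [0 2 4 5 5 0], max=5
Drop 3: J rot1 at col 0 lands with bottom-row=0; cleared 0 line(s) (total 0); column heights now [3 3 4 5 5 0], max=5
Drop 4: L rot2 at col 2 lands with bottom-row=4; cleared 0 line(s) (total 0); column heights now [3 3 6 6 6 0], max=6
Test piece I rot1 at col 5 (width 1): heights before test = [3 3 6 6 6 0]; fits = True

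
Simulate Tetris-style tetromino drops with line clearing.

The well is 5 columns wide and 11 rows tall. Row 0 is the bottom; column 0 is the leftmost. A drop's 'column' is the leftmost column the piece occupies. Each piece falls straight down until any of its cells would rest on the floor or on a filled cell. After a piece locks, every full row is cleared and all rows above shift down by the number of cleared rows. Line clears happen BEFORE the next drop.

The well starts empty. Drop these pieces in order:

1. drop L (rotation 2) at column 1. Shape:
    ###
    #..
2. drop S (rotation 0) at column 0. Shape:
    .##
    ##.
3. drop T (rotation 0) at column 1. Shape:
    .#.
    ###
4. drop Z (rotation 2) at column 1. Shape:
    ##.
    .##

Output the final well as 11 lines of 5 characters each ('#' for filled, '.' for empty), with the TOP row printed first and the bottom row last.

Drop 1: L rot2 at col 1 lands with bottom-row=0; cleared 0 line(s) (total 0); column heights now [0 2 2 2 0], max=2
Drop 2: S rot0 at col 0 lands with bottom-row=2; cleared 0 line(s) (total 0); column heights now [3 4 4 2 0], max=4
Drop 3: T rot0 at col 1 lands with bottom-row=4; cleared 0 line(s) (total 0); column heights now [3 5 6 5 0], max=6
Drop 4: Z rot2 at col 1 lands with bottom-row=6; cleared 0 line(s) (total 0); column heights now [3 8 8 7 0], max=8

Answer: .....
.....
.....
.##..
..##.
..#..
.###.
.##..
##...
.###.
.#...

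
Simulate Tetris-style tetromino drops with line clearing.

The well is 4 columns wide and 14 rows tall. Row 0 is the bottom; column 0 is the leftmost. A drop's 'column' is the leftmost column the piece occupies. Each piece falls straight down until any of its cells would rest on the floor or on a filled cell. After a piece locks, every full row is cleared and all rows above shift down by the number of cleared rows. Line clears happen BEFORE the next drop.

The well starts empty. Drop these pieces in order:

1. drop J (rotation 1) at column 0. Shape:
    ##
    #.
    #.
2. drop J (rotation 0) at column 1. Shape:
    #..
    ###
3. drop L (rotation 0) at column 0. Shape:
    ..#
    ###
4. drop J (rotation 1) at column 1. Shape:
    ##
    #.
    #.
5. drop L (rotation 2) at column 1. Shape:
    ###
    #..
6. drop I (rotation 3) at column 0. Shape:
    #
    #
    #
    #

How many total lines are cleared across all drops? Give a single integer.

Drop 1: J rot1 at col 0 lands with bottom-row=0; cleared 0 line(s) (total 0); column heights now [3 3 0 0], max=3
Drop 2: J rot0 at col 1 lands with bottom-row=3; cleared 0 line(s) (total 0); column heights now [3 5 4 4], max=5
Drop 3: L rot0 at col 0 lands with bottom-row=5; cleared 0 line(s) (total 0); column heights now [6 6 7 4], max=7
Drop 4: J rot1 at col 1 lands with bottom-row=6; cleared 0 line(s) (total 0); column heights now [6 9 9 4], max=9
Drop 5: L rot2 at col 1 lands with bottom-row=9; cleared 0 line(s) (total 0); column heights now [6 11 11 11], max=11
Drop 6: I rot3 at col 0 lands with bottom-row=6; cleared 0 line(s) (total 0); column heights now [10 11 11 11], max=11

Answer: 0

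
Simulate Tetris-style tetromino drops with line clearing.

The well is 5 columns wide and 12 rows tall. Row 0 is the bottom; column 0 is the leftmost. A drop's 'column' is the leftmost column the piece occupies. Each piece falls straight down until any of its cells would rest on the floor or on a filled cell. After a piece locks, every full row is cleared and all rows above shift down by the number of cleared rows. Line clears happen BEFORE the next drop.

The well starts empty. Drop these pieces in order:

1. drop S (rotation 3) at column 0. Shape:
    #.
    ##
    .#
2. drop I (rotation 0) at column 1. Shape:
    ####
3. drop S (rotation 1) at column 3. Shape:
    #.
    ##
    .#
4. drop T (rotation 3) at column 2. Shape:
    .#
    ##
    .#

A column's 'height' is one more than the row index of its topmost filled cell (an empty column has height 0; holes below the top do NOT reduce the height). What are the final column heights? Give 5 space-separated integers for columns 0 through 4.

Answer: 2 2 5 6 2

Derivation:
Drop 1: S rot3 at col 0 lands with bottom-row=0; cleared 0 line(s) (total 0); column heights now [3 2 0 0 0], max=3
Drop 2: I rot0 at col 1 lands with bottom-row=2; cleared 1 line(s) (total 1); column heights now [2 2 0 0 0], max=2
Drop 3: S rot1 at col 3 lands with bottom-row=0; cleared 0 line(s) (total 1); column heights now [2 2 0 3 2], max=3
Drop 4: T rot3 at col 2 lands with bottom-row=3; cleared 0 line(s) (total 1); column heights now [2 2 5 6 2], max=6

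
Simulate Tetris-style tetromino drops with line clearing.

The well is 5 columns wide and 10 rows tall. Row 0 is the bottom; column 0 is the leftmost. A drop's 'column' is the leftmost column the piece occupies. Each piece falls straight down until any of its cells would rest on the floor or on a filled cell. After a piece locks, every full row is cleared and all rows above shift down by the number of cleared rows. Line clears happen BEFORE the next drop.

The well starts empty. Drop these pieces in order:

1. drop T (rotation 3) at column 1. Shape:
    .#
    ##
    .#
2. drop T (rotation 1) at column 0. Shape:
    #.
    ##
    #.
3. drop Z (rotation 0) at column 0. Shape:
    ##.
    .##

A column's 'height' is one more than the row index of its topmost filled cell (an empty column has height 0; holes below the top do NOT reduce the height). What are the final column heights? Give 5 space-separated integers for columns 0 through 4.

Drop 1: T rot3 at col 1 lands with bottom-row=0; cleared 0 line(s) (total 0); column heights now [0 2 3 0 0], max=3
Drop 2: T rot1 at col 0 lands with bottom-row=1; cleared 0 line(s) (total 0); column heights now [4 3 3 0 0], max=4
Drop 3: Z rot0 at col 0 lands with bottom-row=3; cleared 0 line(s) (total 0); column heights now [5 5 4 0 0], max=5

Answer: 5 5 4 0 0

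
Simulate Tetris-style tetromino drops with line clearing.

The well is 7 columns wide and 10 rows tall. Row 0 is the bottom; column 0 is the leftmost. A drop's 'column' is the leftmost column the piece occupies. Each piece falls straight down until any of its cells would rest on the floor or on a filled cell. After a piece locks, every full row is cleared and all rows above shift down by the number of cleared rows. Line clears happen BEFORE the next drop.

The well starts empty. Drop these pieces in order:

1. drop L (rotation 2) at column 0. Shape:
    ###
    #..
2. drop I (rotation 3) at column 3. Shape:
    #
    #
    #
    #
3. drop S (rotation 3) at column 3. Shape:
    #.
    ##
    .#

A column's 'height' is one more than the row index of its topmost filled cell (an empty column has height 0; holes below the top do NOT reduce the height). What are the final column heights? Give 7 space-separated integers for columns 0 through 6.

Drop 1: L rot2 at col 0 lands with bottom-row=0; cleared 0 line(s) (total 0); column heights now [2 2 2 0 0 0 0], max=2
Drop 2: I rot3 at col 3 lands with bottom-row=0; cleared 0 line(s) (total 0); column heights now [2 2 2 4 0 0 0], max=4
Drop 3: S rot3 at col 3 lands with bottom-row=3; cleared 0 line(s) (total 0); column heights now [2 2 2 6 5 0 0], max=6

Answer: 2 2 2 6 5 0 0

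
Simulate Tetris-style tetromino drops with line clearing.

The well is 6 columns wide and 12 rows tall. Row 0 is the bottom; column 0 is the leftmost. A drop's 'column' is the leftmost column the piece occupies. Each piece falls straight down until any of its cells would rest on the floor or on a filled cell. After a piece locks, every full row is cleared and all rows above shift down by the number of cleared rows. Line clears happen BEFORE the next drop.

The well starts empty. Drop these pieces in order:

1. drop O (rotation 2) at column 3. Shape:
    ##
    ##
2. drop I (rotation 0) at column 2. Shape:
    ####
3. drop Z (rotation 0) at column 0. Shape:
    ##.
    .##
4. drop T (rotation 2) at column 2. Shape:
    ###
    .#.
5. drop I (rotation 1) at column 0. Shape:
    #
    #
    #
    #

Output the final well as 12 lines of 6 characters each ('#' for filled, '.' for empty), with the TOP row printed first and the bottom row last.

Drop 1: O rot2 at col 3 lands with bottom-row=0; cleared 0 line(s) (total 0); column heights now [0 0 0 2 2 0], max=2
Drop 2: I rot0 at col 2 lands with bottom-row=2; cleared 0 line(s) (total 0); column heights now [0 0 3 3 3 3], max=3
Drop 3: Z rot0 at col 0 lands with bottom-row=3; cleared 0 line(s) (total 0); column heights now [5 5 4 3 3 3], max=5
Drop 4: T rot2 at col 2 lands with bottom-row=3; cleared 0 line(s) (total 0); column heights now [5 5 5 5 5 3], max=5
Drop 5: I rot1 at col 0 lands with bottom-row=5; cleared 0 line(s) (total 0); column heights now [9 5 5 5 5 3], max=9

Answer: ......
......
......
#.....
#.....
#.....
#.....
#####.
.###..
..####
...##.
...##.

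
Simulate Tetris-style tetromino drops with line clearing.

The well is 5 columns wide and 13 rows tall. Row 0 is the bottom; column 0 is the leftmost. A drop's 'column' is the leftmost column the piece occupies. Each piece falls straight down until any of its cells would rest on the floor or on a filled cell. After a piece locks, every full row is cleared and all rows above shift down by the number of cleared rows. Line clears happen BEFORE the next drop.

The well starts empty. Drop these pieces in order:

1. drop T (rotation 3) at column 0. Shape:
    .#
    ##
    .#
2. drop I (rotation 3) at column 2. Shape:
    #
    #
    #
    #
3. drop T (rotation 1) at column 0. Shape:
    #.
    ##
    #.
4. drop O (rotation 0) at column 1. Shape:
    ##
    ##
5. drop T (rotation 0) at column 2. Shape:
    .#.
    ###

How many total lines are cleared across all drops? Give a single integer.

Drop 1: T rot3 at col 0 lands with bottom-row=0; cleared 0 line(s) (total 0); column heights now [2 3 0 0 0], max=3
Drop 2: I rot3 at col 2 lands with bottom-row=0; cleared 0 line(s) (total 0); column heights now [2 3 4 0 0], max=4
Drop 3: T rot1 at col 0 lands with bottom-row=2; cleared 0 line(s) (total 0); column heights now [5 4 4 0 0], max=5
Drop 4: O rot0 at col 1 lands with bottom-row=4; cleared 0 line(s) (total 0); column heights now [5 6 6 0 0], max=6
Drop 5: T rot0 at col 2 lands with bottom-row=6; cleared 0 line(s) (total 0); column heights now [5 6 7 8 7], max=8

Answer: 0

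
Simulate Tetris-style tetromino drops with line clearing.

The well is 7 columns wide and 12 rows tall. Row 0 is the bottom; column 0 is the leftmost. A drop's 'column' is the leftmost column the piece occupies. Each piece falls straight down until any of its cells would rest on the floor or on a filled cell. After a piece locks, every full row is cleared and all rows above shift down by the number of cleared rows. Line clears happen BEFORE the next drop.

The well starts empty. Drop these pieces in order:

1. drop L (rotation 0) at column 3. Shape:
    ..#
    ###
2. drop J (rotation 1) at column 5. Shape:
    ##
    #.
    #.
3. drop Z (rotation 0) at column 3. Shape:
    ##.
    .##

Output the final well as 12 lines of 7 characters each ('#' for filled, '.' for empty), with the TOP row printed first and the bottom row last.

Drop 1: L rot0 at col 3 lands with bottom-row=0; cleared 0 line(s) (total 0); column heights now [0 0 0 1 1 2 0], max=2
Drop 2: J rot1 at col 5 lands with bottom-row=2; cleared 0 line(s) (total 0); column heights now [0 0 0 1 1 5 5], max=5
Drop 3: Z rot0 at col 3 lands with bottom-row=5; cleared 0 line(s) (total 0); column heights now [0 0 0 7 7 6 5], max=7

Answer: .......
.......
.......
.......
.......
...##..
....##.
.....##
.....#.
.....#.
.....#.
...###.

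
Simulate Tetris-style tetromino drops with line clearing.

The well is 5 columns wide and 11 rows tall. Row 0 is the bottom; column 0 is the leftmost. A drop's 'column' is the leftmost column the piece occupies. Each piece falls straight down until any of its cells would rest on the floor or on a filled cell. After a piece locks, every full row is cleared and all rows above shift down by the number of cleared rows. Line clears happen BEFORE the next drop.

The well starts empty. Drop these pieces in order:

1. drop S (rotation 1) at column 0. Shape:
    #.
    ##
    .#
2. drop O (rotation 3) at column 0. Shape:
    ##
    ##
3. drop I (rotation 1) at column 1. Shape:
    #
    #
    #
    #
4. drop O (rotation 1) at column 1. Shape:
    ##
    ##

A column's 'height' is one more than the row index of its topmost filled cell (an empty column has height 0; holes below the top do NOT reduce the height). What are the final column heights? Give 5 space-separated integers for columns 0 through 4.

Drop 1: S rot1 at col 0 lands with bottom-row=0; cleared 0 line(s) (total 0); column heights now [3 2 0 0 0], max=3
Drop 2: O rot3 at col 0 lands with bottom-row=3; cleared 0 line(s) (total 0); column heights now [5 5 0 0 0], max=5
Drop 3: I rot1 at col 1 lands with bottom-row=5; cleared 0 line(s) (total 0); column heights now [5 9 0 0 0], max=9
Drop 4: O rot1 at col 1 lands with bottom-row=9; cleared 0 line(s) (total 0); column heights now [5 11 11 0 0], max=11

Answer: 5 11 11 0 0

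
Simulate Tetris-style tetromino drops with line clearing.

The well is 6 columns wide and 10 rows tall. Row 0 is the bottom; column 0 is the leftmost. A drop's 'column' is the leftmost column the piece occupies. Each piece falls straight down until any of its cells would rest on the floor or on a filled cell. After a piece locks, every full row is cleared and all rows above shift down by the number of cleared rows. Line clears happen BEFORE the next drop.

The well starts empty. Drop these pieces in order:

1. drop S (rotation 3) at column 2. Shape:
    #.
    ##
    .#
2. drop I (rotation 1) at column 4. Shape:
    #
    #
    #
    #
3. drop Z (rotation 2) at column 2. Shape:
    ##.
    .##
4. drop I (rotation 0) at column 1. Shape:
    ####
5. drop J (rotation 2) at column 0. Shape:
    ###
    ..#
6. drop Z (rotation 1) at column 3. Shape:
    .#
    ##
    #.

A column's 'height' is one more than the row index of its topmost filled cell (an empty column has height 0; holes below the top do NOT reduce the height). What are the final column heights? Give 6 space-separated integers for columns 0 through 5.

Answer: 9 9 9 9 10 0

Derivation:
Drop 1: S rot3 at col 2 lands with bottom-row=0; cleared 0 line(s) (total 0); column heights now [0 0 3 2 0 0], max=3
Drop 2: I rot1 at col 4 lands with bottom-row=0; cleared 0 line(s) (total 0); column heights now [0 0 3 2 4 0], max=4
Drop 3: Z rot2 at col 2 lands with bottom-row=4; cleared 0 line(s) (total 0); column heights now [0 0 6 6 5 0], max=6
Drop 4: I rot0 at col 1 lands with bottom-row=6; cleared 0 line(s) (total 0); column heights now [0 7 7 7 7 0], max=7
Drop 5: J rot2 at col 0 lands with bottom-row=7; cleared 0 line(s) (total 0); column heights now [9 9 9 7 7 0], max=9
Drop 6: Z rot1 at col 3 lands with bottom-row=7; cleared 0 line(s) (total 0); column heights now [9 9 9 9 10 0], max=10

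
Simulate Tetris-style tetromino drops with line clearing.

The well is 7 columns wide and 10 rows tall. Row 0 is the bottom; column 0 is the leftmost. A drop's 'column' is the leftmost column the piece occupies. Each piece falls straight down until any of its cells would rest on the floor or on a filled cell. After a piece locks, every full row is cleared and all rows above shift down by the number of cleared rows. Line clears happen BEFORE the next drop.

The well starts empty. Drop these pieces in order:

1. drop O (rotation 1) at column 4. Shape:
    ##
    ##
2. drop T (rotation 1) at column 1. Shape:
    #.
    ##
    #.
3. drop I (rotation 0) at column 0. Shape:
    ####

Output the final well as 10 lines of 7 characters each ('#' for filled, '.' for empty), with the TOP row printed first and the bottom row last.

Answer: .......
.......
.......
.......
.......
.......
####...
.#.....
.##.##.
.#..##.

Derivation:
Drop 1: O rot1 at col 4 lands with bottom-row=0; cleared 0 line(s) (total 0); column heights now [0 0 0 0 2 2 0], max=2
Drop 2: T rot1 at col 1 lands with bottom-row=0; cleared 0 line(s) (total 0); column heights now [0 3 2 0 2 2 0], max=3
Drop 3: I rot0 at col 0 lands with bottom-row=3; cleared 0 line(s) (total 0); column heights now [4 4 4 4 2 2 0], max=4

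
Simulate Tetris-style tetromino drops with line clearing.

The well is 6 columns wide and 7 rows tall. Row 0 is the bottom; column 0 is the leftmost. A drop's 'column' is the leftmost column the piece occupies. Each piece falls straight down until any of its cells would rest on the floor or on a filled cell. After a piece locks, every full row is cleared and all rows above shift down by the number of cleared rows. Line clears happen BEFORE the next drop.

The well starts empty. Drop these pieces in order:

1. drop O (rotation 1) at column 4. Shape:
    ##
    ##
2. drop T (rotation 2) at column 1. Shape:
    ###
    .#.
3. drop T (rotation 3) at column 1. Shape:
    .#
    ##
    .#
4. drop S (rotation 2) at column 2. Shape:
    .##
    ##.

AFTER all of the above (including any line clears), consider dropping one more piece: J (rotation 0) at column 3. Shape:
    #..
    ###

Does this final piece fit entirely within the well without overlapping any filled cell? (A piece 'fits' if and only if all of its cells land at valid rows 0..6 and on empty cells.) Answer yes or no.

Answer: no

Derivation:
Drop 1: O rot1 at col 4 lands with bottom-row=0; cleared 0 line(s) (total 0); column heights now [0 0 0 0 2 2], max=2
Drop 2: T rot2 at col 1 lands with bottom-row=0; cleared 0 line(s) (total 0); column heights now [0 2 2 2 2 2], max=2
Drop 3: T rot3 at col 1 lands with bottom-row=2; cleared 0 line(s) (total 0); column heights now [0 4 5 2 2 2], max=5
Drop 4: S rot2 at col 2 lands with bottom-row=5; cleared 0 line(s) (total 0); column heights now [0 4 6 7 7 2], max=7
Test piece J rot0 at col 3 (width 3): heights before test = [0 4 6 7 7 2]; fits = False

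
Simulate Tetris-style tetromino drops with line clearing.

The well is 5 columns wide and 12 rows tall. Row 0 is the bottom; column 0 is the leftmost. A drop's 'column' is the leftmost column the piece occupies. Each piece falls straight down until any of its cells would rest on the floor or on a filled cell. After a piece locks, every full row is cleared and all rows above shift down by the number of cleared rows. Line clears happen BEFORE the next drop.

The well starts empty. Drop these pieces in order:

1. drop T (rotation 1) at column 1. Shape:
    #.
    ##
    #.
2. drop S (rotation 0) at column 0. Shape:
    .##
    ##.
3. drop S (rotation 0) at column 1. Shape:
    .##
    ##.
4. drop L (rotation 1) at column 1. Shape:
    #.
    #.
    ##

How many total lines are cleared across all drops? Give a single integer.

Drop 1: T rot1 at col 1 lands with bottom-row=0; cleared 0 line(s) (total 0); column heights now [0 3 2 0 0], max=3
Drop 2: S rot0 at col 0 lands with bottom-row=3; cleared 0 line(s) (total 0); column heights now [4 5 5 0 0], max=5
Drop 3: S rot0 at col 1 lands with bottom-row=5; cleared 0 line(s) (total 0); column heights now [4 6 7 7 0], max=7
Drop 4: L rot1 at col 1 lands with bottom-row=7; cleared 0 line(s) (total 0); column heights now [4 10 8 7 0], max=10

Answer: 0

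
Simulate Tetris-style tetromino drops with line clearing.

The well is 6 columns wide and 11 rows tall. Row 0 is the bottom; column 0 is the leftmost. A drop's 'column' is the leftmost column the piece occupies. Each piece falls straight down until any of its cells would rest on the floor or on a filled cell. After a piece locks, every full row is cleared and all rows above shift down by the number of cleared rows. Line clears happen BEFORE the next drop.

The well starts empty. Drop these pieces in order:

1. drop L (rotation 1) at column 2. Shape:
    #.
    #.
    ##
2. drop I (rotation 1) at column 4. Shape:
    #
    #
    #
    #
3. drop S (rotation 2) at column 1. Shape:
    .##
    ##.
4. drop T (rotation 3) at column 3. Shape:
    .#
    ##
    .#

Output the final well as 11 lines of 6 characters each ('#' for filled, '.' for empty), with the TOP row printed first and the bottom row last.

Answer: ......
......
......
......
....#.
...##.
..###.
.##.#.
..#.#.
..#.#.
..###.

Derivation:
Drop 1: L rot1 at col 2 lands with bottom-row=0; cleared 0 line(s) (total 0); column heights now [0 0 3 1 0 0], max=3
Drop 2: I rot1 at col 4 lands with bottom-row=0; cleared 0 line(s) (total 0); column heights now [0 0 3 1 4 0], max=4
Drop 3: S rot2 at col 1 lands with bottom-row=3; cleared 0 line(s) (total 0); column heights now [0 4 5 5 4 0], max=5
Drop 4: T rot3 at col 3 lands with bottom-row=4; cleared 0 line(s) (total 0); column heights now [0 4 5 6 7 0], max=7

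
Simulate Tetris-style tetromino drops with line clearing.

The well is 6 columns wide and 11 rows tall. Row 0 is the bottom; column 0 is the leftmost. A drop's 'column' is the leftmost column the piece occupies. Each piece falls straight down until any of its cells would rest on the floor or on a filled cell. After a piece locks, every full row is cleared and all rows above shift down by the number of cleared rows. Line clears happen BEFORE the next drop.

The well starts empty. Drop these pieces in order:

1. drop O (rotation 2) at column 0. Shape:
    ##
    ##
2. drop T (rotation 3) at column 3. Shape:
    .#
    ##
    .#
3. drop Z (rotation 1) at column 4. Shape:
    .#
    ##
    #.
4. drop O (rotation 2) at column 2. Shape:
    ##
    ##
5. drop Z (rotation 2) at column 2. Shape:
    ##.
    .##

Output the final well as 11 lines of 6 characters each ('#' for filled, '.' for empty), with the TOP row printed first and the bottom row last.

Drop 1: O rot2 at col 0 lands with bottom-row=0; cleared 0 line(s) (total 0); column heights now [2 2 0 0 0 0], max=2
Drop 2: T rot3 at col 3 lands with bottom-row=0; cleared 0 line(s) (total 0); column heights now [2 2 0 2 3 0], max=3
Drop 3: Z rot1 at col 4 lands with bottom-row=3; cleared 0 line(s) (total 0); column heights now [2 2 0 2 5 6], max=6
Drop 4: O rot2 at col 2 lands with bottom-row=2; cleared 0 line(s) (total 0); column heights now [2 2 4 4 5 6], max=6
Drop 5: Z rot2 at col 2 lands with bottom-row=5; cleared 0 line(s) (total 0); column heights now [2 2 7 7 6 6], max=7

Answer: ......
......
......
......
..##..
...###
....##
..###.
..###.
##.##.
##..#.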